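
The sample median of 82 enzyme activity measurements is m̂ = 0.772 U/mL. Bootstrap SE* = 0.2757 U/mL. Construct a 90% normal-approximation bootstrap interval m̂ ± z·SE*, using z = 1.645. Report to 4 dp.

(0.3185, 1.2255)

Margin = 1.645 × 0.2757 = 0.45353
Interval: 0.772 ± 0.45353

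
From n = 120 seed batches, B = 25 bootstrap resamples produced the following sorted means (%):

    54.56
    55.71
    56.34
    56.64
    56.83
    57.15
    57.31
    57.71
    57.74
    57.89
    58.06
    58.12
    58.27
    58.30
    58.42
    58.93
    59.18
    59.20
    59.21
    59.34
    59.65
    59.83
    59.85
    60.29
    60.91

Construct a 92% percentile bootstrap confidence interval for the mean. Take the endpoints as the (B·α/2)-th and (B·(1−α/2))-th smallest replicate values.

(54.56, 60.29)

α = 0.08; lower rank = 25 × 0.040 = 1; upper rank = 25 × 0.960 = 24.
The 1st smallest replicate is 54.56; the 24th is 60.29.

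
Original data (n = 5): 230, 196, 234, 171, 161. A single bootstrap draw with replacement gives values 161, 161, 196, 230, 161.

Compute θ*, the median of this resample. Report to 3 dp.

Sorted: 161, 161, 161, 196, 230
Median = middle value = 161.000

θ* = 161.000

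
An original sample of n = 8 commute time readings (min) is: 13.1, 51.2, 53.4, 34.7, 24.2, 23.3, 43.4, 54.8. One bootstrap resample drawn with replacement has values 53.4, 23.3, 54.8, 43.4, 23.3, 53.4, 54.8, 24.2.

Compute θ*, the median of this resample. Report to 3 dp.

θ* = 48.400

Sorted: 23.3, 23.3, 24.2, 43.4, 53.4, 53.4, 54.8, 54.8
Median = average of the two middle values = 48.400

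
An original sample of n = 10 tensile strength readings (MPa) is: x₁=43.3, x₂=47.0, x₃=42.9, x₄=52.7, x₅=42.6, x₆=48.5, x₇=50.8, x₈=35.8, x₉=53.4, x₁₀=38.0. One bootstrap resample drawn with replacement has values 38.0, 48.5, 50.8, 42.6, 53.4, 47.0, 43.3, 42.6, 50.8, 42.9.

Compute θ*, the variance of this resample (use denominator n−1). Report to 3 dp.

θ* = 23.568

Mean = 45.9900; sum of squared deviations = 212.1090
s² = 212.1090 / 9 = 23.5677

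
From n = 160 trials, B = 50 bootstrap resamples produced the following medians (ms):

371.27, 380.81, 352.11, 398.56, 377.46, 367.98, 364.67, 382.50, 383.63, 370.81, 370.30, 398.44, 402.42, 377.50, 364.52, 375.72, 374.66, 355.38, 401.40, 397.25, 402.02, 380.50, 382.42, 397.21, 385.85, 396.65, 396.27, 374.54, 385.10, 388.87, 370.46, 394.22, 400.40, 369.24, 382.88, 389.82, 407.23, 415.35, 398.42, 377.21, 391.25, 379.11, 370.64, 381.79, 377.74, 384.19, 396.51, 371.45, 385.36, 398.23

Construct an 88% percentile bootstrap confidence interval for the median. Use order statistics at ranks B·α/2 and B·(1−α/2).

Sorted replicates: 352.11, 355.38, 364.52, 364.67, 367.98, 369.24, 370.30, 370.46, 370.64, 370.81, 371.27, 371.45, 374.54, 374.66, 375.72, 377.21, 377.46, 377.50, 377.74, 379.11, 380.50, 380.81, 381.79, 382.42, 382.50, 382.88, 383.63, 384.19, 385.10, 385.36, 385.85, 388.87, 389.82, 391.25, 394.22, 396.27, 396.51, 396.65, 397.21, 397.25, 398.23, 398.42, 398.44, 398.56, 400.40, 401.40, 402.02, 402.42, 407.23, 415.35
α = 0.12; lower rank = 50 × 0.060 = 3; upper rank = 50 × 0.940 = 47.
The 3rd smallest replicate is 364.52; the 47th is 402.02.

(364.52, 402.02)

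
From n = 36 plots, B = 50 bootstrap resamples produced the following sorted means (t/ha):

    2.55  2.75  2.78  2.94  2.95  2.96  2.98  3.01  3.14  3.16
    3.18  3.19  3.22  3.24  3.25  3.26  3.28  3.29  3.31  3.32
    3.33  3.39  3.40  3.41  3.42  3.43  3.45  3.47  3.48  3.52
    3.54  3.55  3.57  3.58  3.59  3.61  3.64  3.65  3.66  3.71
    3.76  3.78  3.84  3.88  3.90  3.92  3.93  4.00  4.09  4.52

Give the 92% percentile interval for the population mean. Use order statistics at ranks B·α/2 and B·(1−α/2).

α = 0.08; lower rank = 50 × 0.040 = 2; upper rank = 50 × 0.960 = 48.
The 2nd smallest replicate is 2.75; the 48th is 4.00.

(2.75, 4.00)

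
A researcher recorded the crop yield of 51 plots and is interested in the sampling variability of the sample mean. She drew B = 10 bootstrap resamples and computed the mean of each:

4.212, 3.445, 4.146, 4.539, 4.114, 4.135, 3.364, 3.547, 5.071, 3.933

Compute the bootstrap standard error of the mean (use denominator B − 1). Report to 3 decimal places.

SE* = 0.520

Bootstrap SE is the standard deviation of the 10 replicate means.
Mean of replicates: (4.212 + 3.445 + 4.146 + 4.539 + 4.114 + 4.135 + 3.364 + 3.547 + 5.071 + 3.933) / 10 = 40.5060 / 10 = 4.0506
Sum of squared deviations: (+0.1614)² + (−0.6056)² + (+0.0954)² + (+0.4884)² + (+0.0634)² + (+0.0844)² + (−0.6866)² + (−0.5036)² + (+1.0204)² + (−0.1176)² = 2.4317
Variance = 2.4317 / 9 = 0.2702
SE* = √0.2702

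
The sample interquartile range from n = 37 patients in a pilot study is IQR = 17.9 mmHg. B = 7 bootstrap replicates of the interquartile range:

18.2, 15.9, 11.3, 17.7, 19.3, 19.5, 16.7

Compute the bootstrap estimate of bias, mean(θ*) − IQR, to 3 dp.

bias = −0.957

mean(θ*) = (18.2 + 15.9 + 11.3 + 17.7 + 19.3 + 19.5 + 16.7) / 7 = 16.9429
bias = 16.9429 − 17.9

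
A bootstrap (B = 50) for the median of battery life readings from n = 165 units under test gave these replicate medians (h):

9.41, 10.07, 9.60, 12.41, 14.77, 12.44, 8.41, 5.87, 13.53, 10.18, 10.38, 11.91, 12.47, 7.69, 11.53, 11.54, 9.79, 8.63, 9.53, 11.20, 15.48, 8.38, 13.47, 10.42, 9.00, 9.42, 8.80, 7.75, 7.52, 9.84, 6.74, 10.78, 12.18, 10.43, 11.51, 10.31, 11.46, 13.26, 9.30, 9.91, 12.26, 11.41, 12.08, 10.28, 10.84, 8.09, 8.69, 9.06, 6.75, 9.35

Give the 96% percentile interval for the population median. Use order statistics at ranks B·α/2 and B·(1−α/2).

(5.87, 14.77)

Sorted replicates: 5.87, 6.74, 6.75, 7.52, 7.69, 7.75, 8.09, 8.38, 8.41, 8.63, 8.69, 8.80, 9.00, 9.06, 9.30, 9.35, 9.41, 9.42, 9.53, 9.60, 9.79, 9.84, 9.91, 10.07, 10.18, 10.28, 10.31, 10.38, 10.42, 10.43, 10.78, 10.84, 11.20, 11.41, 11.46, 11.51, 11.53, 11.54, 11.91, 12.08, 12.18, 12.26, 12.41, 12.44, 12.47, 13.26, 13.47, 13.53, 14.77, 15.48
α = 0.04; lower rank = 50 × 0.020 = 1; upper rank = 50 × 0.980 = 49.
The 1st smallest replicate is 5.87; the 49th is 14.77.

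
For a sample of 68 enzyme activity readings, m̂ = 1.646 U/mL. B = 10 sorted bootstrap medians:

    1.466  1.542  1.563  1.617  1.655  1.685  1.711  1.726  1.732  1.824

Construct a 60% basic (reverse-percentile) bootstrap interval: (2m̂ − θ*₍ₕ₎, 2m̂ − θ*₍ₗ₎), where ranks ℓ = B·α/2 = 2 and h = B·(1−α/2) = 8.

Percentile endpoints at ranks 2 and 8: θ*₍2₎ = 1.542, θ*₍8₎ = 1.726.
Basic interval reflects these around m̂:
  lower = 2 × 1.646 − 1.726 = 1.566
  upper = 2 × 1.646 − 1.542 = 1.750

(1.566, 1.750)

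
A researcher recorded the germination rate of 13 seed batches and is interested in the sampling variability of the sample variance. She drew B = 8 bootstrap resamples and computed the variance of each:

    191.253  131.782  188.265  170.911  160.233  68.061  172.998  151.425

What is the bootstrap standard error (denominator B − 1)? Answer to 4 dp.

SE* = 39.8790

Bootstrap SE is the standard deviation of the 8 replicate variances.
Mean of replicates: (191.253 + 131.782 + 188.265 + 170.911 + 160.233 + 68.061 + 172.998 + 151.425) / 8 = 1234.92800 / 8 = 154.36600
Sum of squared deviations: (+36.88700)² + (−22.58400)² + (+33.89900)² + (+16.54500)² + (+5.86700)² + (−86.30500)² + (+18.63200)² + (−2.94100)² = 11132.34267
Variance = 11132.34267 / 7 = 1590.33467
SE* = √1590.33467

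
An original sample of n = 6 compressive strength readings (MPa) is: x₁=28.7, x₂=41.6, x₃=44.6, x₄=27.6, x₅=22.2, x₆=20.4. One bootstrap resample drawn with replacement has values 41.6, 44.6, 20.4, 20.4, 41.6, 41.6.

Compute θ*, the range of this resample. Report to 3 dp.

Range = 44.6 − 20.4 = 24.200

θ* = 24.200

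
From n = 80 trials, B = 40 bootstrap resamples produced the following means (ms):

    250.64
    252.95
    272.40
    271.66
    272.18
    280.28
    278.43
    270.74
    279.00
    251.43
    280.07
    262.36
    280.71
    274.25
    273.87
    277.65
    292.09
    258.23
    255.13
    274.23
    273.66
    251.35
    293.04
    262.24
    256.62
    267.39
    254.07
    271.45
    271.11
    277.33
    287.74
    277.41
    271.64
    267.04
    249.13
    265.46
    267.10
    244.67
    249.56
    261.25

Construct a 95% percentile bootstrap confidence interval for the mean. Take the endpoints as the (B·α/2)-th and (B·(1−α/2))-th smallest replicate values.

(244.67, 292.09)

Sorted replicates: 244.67, 249.13, 249.56, 250.64, 251.35, 251.43, 252.95, 254.07, 255.13, 256.62, 258.23, 261.25, 262.24, 262.36, 265.46, 267.04, 267.10, 267.39, 270.74, 271.11, 271.45, 271.64, 271.66, 272.18, 272.40, 273.66, 273.87, 274.23, 274.25, 277.33, 277.41, 277.65, 278.43, 279.00, 280.07, 280.28, 280.71, 287.74, 292.09, 293.04
α = 0.05; lower rank = 40 × 0.025 = 1; upper rank = 40 × 0.975 = 39.
The 1st smallest replicate is 244.67; the 39th is 292.09.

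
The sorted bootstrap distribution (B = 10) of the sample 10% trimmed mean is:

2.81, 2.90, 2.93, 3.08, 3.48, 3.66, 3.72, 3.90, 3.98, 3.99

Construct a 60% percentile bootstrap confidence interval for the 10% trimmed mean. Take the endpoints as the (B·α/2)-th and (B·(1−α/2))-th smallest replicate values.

α = 0.40; lower rank = 10 × 0.200 = 2; upper rank = 10 × 0.800 = 8.
The 2nd smallest replicate is 2.90; the 8th is 3.90.

(2.90, 3.90)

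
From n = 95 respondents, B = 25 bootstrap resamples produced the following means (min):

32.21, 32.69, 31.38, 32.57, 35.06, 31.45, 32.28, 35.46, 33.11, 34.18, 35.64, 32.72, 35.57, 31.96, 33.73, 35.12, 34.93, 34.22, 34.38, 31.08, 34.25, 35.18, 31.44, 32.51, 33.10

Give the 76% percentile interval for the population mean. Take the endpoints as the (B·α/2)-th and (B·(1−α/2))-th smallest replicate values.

(31.44, 35.18)

Sorted replicates: 31.08, 31.38, 31.44, 31.45, 31.96, 32.21, 32.28, 32.51, 32.57, 32.69, 32.72, 33.10, 33.11, 33.73, 34.18, 34.22, 34.25, 34.38, 34.93, 35.06, 35.12, 35.18, 35.46, 35.57, 35.64
α = 0.24; lower rank = 25 × 0.120 = 3; upper rank = 25 × 0.880 = 22.
The 3rd smallest replicate is 31.44; the 22nd is 35.18.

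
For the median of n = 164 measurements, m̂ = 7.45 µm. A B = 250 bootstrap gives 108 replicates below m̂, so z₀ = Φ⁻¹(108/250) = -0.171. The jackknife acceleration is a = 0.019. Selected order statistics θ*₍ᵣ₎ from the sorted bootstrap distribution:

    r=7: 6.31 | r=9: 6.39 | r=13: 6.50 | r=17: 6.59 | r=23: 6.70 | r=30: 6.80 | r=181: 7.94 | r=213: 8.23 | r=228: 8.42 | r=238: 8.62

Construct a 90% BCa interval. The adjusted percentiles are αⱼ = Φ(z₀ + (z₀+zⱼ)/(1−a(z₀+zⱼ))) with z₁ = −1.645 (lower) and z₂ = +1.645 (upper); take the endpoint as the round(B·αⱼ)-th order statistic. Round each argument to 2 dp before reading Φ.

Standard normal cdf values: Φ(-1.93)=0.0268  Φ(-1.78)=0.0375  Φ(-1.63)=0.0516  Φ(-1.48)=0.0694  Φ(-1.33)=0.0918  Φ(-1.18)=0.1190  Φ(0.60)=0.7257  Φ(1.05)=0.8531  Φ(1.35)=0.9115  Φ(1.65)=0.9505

Lower: z₀ + z₁ = -0.171 + (-1.645) = -1.816; 1 − a(z₀+z₁) = 1 − (0.019)(-1.816) = 1.0345; argument = -0.171 + (-1.816)/1.0345 = -1.9264 → -1.93.
α₁ = Φ(-1.93) = 0.0268; rank = round(250 × 0.0268) = 7; θ*₍7₎ = 6.31.
Upper: z₀ + z₂ = 1.474; 1 − a(z₀+z₂) = 0.9720; argument = 1.3455 → 1.35; α₂ = 0.9115; rank = 228; θ*₍228₎ = 8.42.

(6.31, 8.42)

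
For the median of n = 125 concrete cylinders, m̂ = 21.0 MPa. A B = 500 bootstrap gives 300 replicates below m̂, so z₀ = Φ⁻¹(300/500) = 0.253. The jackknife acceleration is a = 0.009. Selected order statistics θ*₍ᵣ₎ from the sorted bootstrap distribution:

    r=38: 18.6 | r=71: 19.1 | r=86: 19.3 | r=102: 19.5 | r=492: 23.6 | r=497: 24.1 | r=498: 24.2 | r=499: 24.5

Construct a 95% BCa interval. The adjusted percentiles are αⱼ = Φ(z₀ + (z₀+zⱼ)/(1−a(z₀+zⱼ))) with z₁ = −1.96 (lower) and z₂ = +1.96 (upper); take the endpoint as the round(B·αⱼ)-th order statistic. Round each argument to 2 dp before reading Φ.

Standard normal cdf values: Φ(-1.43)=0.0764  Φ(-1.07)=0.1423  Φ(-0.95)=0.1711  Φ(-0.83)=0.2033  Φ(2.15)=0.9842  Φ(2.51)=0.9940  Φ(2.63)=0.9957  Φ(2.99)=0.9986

Lower: z₀ + z₁ = 0.253 + (-1.960) = -1.707; 1 − a(z₀+z₁) = 1 − (0.009)(-1.707) = 1.0154; argument = 0.253 + (-1.707)/1.0154 = -1.4282 → -1.43.
α₁ = Φ(-1.43) = 0.0764; rank = round(500 × 0.0764) = 38; θ*₍38₎ = 18.6.
Upper: z₀ + z₂ = 2.213; 1 − a(z₀+z₂) = 0.9801; argument = 2.5110 → 2.51; α₂ = 0.9940; rank = 497; θ*₍497₎ = 24.1.

(18.6, 24.1)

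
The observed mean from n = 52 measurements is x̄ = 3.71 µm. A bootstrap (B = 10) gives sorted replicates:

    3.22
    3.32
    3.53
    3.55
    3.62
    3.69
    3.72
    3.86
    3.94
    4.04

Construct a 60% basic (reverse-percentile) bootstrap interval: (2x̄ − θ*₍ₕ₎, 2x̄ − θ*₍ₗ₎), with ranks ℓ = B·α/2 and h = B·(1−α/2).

Percentile endpoints at ranks 2 and 8: θ*₍2₎ = 3.32, θ*₍8₎ = 3.86.
Basic interval reflects these around x̄:
  lower = 2 × 3.71 − 3.86 = 3.56
  upper = 2 × 3.71 − 3.32 = 4.10

(3.56, 4.10)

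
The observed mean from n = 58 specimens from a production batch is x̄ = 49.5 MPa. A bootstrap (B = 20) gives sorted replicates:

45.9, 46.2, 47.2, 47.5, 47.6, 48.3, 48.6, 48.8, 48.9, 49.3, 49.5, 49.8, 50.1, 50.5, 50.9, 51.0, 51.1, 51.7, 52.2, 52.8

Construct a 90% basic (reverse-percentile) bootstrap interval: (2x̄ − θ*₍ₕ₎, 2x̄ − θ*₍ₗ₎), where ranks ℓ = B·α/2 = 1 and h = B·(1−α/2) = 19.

Percentile endpoints at ranks 1 and 19: θ*₍1₎ = 45.9, θ*₍19₎ = 52.2.
Basic interval reflects these around x̄:
  lower = 2 × 49.5 − 52.2 = 46.8
  upper = 2 × 49.5 − 45.9 = 53.1

(46.8, 53.1)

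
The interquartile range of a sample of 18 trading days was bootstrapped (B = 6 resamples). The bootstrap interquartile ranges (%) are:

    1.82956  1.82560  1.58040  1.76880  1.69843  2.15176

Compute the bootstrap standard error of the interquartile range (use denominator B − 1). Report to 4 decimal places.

SE* = 0.1920

Bootstrap SE is the standard deviation of the 6 replicate interquartile ranges.
Mean of replicates: (1.82956 + 1.82560 + 1.58040 + 1.76880 + 1.69843 + 2.15176) / 6 = 10.854550 / 6 = 1.809092
Sum of squared deviations: (+0.020468)² + (+0.016508)² + (−0.228692)² + (−0.040292)² + (−0.110662)² + (+0.342668)² = 0.184282
Variance = 0.184282 / 5 = 0.036856
SE* = √0.036856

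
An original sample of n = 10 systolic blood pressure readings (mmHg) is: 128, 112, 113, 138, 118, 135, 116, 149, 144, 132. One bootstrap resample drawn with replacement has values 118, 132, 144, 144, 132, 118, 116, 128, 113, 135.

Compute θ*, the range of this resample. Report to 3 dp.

Range = 144 − 113 = 31.000

θ* = 31.000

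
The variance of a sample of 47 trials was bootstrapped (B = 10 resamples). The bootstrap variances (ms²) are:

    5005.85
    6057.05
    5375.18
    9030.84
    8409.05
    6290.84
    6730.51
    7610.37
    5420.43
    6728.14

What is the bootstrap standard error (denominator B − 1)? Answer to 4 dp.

SE* = 1333.9945

Bootstrap SE is the standard deviation of the 10 replicate variances.
Mean of replicates: (5005.85 + 6057.05 + 5375.18 + 9030.84 + 8409.05 + 6290.84 + 6730.51 + 7610.37 + 5420.43 + 6728.14) / 10 = 66658.26000 / 10 = 6665.82600
Sum of squared deviations: (−1659.97600)² + (−608.77600)² + (−1290.64600)² + (+2365.01400)² + (+1743.22400)² + (−374.98600)² + (+64.68400)² + (+944.54400)² + (−1245.39600)² + (+62.31400)² = 16015872.88984
Variance = 16015872.88984 / 9 = 1779541.43220
SE* = √1779541.43220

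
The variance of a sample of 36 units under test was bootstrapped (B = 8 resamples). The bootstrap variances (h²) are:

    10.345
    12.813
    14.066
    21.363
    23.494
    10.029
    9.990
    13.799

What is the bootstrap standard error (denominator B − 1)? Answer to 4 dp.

Bootstrap SE is the standard deviation of the 8 replicate variances.
Mean of replicates: (10.345 + 12.813 + 14.066 + 21.363 + 23.494 + 10.029 + 9.990 + 13.799) / 8 = 115.89900 / 8 = 14.48738
Sum of squared deviations: (−4.14237)² + (−1.67437)² + (−0.42137)² + (+6.87562)² + (+9.00662)² + (−4.45838)² + (−4.49737)² + (−0.68838)² = 189.11122
Variance = 189.11122 / 7 = 27.01589
SE* = √27.01589

SE* = 5.1977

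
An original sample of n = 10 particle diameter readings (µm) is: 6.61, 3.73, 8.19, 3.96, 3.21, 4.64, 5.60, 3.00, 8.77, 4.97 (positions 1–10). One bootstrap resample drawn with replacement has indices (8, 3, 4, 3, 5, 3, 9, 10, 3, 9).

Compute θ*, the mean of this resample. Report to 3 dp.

Resample values: 3.00, 8.19, 3.96, 8.19, 3.21, 8.19, 8.77, 4.97, 8.19, 8.77.
Mean = (3.00 + 8.19 + 3.96 + 8.19 + 3.21 + 8.19 + 8.77 + 4.97 + 8.19 + 8.77) / 10 = 65.440 / 10 = 6.544

θ* = 6.544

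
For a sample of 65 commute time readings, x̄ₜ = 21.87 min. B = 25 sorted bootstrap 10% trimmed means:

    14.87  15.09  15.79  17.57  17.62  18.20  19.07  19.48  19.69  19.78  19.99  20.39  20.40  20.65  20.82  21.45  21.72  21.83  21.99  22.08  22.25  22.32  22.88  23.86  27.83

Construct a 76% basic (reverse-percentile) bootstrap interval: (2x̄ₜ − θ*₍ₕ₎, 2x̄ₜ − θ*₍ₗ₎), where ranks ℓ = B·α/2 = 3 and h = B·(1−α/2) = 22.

Percentile endpoints at ranks 3 and 22: θ*₍3₎ = 15.79, θ*₍22₎ = 22.32.
Basic interval reflects these around x̄ₜ:
  lower = 2 × 21.87 − 22.32 = 21.42
  upper = 2 × 21.87 − 15.79 = 27.95

(21.42, 27.95)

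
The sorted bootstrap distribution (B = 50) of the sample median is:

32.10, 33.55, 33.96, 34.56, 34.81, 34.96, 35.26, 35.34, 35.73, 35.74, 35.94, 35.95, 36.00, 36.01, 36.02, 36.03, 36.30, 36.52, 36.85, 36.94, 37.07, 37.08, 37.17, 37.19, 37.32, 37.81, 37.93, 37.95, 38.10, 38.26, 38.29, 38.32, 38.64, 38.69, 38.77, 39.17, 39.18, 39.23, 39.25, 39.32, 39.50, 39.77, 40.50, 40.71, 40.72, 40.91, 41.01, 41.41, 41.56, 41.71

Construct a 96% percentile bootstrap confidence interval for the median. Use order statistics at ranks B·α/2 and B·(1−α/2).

(32.10, 41.56)

α = 0.04; lower rank = 50 × 0.020 = 1; upper rank = 50 × 0.980 = 49.
The 1st smallest replicate is 32.10; the 49th is 41.56.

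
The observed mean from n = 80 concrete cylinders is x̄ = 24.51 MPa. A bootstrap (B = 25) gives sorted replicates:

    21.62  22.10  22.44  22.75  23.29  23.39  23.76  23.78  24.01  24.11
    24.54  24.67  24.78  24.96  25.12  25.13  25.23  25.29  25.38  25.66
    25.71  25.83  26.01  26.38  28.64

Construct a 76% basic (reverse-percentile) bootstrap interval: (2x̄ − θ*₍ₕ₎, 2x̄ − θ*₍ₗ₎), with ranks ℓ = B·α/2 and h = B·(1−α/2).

Percentile endpoints at ranks 3 and 22: θ*₍3₎ = 22.44, θ*₍22₎ = 25.83.
Basic interval reflects these around x̄:
  lower = 2 × 24.51 − 25.83 = 23.19
  upper = 2 × 24.51 − 22.44 = 26.58

(23.19, 26.58)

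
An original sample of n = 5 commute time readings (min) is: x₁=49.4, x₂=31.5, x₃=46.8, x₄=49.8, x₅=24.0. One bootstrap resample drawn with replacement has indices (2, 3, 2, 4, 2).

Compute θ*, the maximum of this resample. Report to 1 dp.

Resample values: 31.5, 46.8, 31.5, 49.8, 31.5.
Maximum = 49.8

θ* = 49.8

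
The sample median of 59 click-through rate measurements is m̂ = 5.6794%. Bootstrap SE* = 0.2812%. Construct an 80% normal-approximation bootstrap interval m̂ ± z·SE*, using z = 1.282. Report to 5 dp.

(5.31890, 6.03990)

Margin = 1.282 × 0.2812 = 0.360498
Interval: 5.6794 ± 0.360498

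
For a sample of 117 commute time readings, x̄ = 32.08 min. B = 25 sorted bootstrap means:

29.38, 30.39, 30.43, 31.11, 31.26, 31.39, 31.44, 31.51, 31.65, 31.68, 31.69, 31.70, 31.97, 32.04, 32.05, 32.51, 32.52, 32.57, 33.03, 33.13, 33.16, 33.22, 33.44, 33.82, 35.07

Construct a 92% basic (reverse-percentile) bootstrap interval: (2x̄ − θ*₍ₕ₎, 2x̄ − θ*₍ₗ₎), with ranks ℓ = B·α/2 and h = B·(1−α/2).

Percentile endpoints at ranks 1 and 24: θ*₍1₎ = 29.38, θ*₍24₎ = 33.82.
Basic interval reflects these around x̄:
  lower = 2 × 32.08 − 33.82 = 30.34
  upper = 2 × 32.08 − 29.38 = 34.78

(30.34, 34.78)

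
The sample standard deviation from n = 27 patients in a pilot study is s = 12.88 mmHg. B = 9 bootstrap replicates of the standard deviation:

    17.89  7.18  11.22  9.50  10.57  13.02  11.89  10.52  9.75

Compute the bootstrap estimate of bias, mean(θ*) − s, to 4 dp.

bias = −1.5978

mean(θ*) = (17.89 + 7.18 + 11.22 + 9.50 + 10.57 + 13.02 + 11.89 + 10.52 + 9.75) / 9 = 11.28222
bias = 11.28222 − 12.88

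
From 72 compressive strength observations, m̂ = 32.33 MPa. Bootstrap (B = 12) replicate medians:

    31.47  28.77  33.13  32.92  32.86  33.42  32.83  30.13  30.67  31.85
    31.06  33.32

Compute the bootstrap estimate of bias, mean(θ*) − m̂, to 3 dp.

bias = −0.461

mean(θ*) = (31.47 + 28.77 + 33.13 + 32.92 + 32.86 + 33.42 + 32.83 + 30.13 + 30.67 + 31.85 + 31.06 + 33.32) / 12 = 31.8692
bias = 31.8692 − 32.33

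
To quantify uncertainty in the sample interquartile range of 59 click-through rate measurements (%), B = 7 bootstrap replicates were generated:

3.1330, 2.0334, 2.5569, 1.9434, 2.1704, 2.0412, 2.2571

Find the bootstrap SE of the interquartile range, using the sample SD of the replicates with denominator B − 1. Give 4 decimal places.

SE* = 0.4170

Bootstrap SE is the standard deviation of the 7 replicate interquartile ranges.
Mean of replicates: (3.1330 + 2.0334 + 2.5569 + 1.9434 + 2.1704 + 2.0412 + 2.2571) / 7 = 16.13540 / 7 = 2.30506
Sum of squared deviations: (+0.82794)² + (−0.27166)² + (+0.25184)² + (−0.36166)² + (−0.13466)² + (−0.26386)² + (−0.04796)² = 1.04356
Variance = 1.04356 / 6 = 0.17393
SE* = √0.17393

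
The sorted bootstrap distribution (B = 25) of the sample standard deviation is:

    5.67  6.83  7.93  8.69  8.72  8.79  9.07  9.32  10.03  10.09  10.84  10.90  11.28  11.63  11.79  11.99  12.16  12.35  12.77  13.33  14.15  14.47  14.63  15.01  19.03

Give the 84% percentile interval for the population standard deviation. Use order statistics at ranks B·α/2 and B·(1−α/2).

α = 0.16; lower rank = 25 × 0.080 = 2; upper rank = 25 × 0.920 = 23.
The 2nd smallest replicate is 6.83; the 23rd is 14.63.

(6.83, 14.63)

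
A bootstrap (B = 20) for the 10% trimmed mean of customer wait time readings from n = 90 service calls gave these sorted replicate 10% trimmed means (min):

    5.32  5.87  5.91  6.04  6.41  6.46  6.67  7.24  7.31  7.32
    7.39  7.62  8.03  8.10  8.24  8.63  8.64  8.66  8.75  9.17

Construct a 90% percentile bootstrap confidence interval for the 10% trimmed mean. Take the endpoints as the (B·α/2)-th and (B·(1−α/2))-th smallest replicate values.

(5.32, 8.75)

α = 0.10; lower rank = 20 × 0.050 = 1; upper rank = 20 × 0.950 = 19.
The 1st smallest replicate is 5.32; the 19th is 8.75.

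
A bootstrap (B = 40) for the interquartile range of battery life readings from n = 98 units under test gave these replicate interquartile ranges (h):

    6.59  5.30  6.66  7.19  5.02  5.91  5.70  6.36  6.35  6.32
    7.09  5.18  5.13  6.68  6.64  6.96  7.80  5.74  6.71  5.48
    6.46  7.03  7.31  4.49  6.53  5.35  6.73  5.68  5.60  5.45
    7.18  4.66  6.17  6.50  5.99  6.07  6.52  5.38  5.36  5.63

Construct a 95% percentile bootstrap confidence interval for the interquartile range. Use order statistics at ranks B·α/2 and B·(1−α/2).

(4.49, 7.31)

Sorted replicates: 4.49, 4.66, 5.02, 5.13, 5.18, 5.30, 5.35, 5.36, 5.38, 5.45, 5.48, 5.60, 5.63, 5.68, 5.70, 5.74, 5.91, 5.99, 6.07, 6.17, 6.32, 6.35, 6.36, 6.46, 6.50, 6.52, 6.53, 6.59, 6.64, 6.66, 6.68, 6.71, 6.73, 6.96, 7.03, 7.09, 7.18, 7.19, 7.31, 7.80
α = 0.05; lower rank = 40 × 0.025 = 1; upper rank = 40 × 0.975 = 39.
The 1st smallest replicate is 4.49; the 39th is 7.31.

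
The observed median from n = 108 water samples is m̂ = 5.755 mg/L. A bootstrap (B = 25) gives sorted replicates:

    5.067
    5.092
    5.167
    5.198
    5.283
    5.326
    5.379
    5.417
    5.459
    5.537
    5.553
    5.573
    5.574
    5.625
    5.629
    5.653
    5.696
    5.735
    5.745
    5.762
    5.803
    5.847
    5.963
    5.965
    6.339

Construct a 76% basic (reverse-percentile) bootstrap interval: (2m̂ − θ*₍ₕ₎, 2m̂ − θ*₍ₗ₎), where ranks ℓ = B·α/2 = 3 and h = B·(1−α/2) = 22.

Percentile endpoints at ranks 3 and 22: θ*₍3₎ = 5.167, θ*₍22₎ = 5.847.
Basic interval reflects these around m̂:
  lower = 2 × 5.755 − 5.847 = 5.663
  upper = 2 × 5.755 − 5.167 = 6.343

(5.663, 6.343)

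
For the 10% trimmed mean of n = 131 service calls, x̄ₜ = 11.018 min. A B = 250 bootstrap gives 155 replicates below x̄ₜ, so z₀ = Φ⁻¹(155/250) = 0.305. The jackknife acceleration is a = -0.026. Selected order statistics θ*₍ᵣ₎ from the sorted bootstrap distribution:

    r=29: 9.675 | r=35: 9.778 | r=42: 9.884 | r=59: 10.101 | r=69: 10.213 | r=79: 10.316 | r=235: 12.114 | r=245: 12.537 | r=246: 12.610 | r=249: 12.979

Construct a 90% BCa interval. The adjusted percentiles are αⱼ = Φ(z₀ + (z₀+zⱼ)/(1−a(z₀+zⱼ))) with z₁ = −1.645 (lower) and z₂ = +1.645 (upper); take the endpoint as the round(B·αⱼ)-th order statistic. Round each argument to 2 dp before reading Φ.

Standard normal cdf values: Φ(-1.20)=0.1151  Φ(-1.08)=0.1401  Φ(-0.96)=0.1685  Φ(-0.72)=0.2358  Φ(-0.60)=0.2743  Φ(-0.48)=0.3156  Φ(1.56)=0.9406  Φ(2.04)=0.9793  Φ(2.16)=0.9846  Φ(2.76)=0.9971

Lower: z₀ + z₁ = 0.305 + (-1.645) = -1.340; 1 − a(z₀+z₁) = 1 − (-0.026)(-1.340) = 0.9652; argument = 0.305 + (-1.340)/0.9652 = -1.0834 → -1.08.
α₁ = Φ(-1.08) = 0.1401; rank = round(250 × 0.1401) = 35; θ*₍35₎ = 9.778.
Upper: z₀ + z₂ = 1.950; 1 − a(z₀+z₂) = 1.0507; argument = 2.1609 → 2.16; α₂ = 0.9846; rank = 246; θ*₍246₎ = 12.610.

(9.778, 12.610)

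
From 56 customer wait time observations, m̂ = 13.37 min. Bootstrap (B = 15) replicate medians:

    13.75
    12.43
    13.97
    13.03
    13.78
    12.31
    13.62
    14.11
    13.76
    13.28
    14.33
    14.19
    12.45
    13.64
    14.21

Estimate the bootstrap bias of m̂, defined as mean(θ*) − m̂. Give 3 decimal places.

bias = +0.154

mean(θ*) = (13.75 + 12.43 + 13.97 + 13.03 + 13.78 + 12.31 + 13.62 + 14.11 + 13.76 + 13.28 + 14.33 + 14.19 + 12.45 + 13.64 + 14.21) / 15 = 13.5240
bias = 13.5240 − 13.37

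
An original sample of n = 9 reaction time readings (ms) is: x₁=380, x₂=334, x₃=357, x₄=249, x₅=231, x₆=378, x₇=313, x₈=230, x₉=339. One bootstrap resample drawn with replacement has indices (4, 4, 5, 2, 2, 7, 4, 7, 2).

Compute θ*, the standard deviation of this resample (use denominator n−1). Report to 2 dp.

Resample values: 249, 249, 231, 334, 334, 313, 249, 313, 334.
Mean = 289.5556; sum of squared deviations = 15388.2222
s² = 15388.2222 / 8 = 1923.5278
s = √1923.5278 = 43.86

θ* = 43.86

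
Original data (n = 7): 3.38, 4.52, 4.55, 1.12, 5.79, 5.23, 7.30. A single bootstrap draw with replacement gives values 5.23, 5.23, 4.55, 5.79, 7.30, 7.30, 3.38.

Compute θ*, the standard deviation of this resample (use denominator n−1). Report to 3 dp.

Mean = 5.5400; sum of squared deviations = 12.0956
s² = 12.0956 / 6 = 2.0159
s = √2.0159 = 1.420

θ* = 1.420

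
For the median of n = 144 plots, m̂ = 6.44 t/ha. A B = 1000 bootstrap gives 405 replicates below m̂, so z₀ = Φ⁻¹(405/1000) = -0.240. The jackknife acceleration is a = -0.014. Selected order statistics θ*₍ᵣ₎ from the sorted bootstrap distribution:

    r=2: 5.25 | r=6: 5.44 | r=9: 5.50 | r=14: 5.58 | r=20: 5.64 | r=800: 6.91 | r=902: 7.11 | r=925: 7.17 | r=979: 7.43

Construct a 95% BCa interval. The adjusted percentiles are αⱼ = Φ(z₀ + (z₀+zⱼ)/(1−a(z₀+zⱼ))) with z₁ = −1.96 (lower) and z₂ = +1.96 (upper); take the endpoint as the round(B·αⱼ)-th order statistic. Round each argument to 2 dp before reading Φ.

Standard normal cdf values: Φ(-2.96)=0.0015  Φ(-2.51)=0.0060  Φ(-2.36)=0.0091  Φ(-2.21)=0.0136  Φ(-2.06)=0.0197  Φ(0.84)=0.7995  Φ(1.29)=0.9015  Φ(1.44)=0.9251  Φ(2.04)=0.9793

(5.44, 7.17)

Lower: z₀ + z₁ = -0.240 + (-1.960) = -2.200; 1 − a(z₀+z₁) = 1 − (-0.014)(-2.200) = 0.9692; argument = -0.240 + (-2.200)/0.9692 = -2.5099 → -2.51.
α₁ = Φ(-2.51) = 0.0060; rank = round(1000 × 0.0060) = 6; θ*₍6₎ = 5.44.
Upper: z₀ + z₂ = 1.720; 1 − a(z₀+z₂) = 1.0241; argument = 1.4396 → 1.44; α₂ = 0.9251; rank = 925; θ*₍925₎ = 7.17.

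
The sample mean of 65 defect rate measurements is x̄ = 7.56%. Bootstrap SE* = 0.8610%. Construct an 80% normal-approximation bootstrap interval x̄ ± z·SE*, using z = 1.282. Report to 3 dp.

Margin = 1.282 × 0.8610 = 1.1038
Interval: 7.56 ± 1.1038

(6.456, 8.664)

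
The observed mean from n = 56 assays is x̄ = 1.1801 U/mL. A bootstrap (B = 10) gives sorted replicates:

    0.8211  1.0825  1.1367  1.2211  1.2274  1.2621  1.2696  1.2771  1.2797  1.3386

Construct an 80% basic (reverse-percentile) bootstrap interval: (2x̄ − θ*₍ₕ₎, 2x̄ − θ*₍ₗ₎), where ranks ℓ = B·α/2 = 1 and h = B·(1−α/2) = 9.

Percentile endpoints at ranks 1 and 9: θ*₍1₎ = 0.8211, θ*₍9₎ = 1.2797.
Basic interval reflects these around x̄:
  lower = 2 × 1.1801 − 1.2797 = 1.0805
  upper = 2 × 1.1801 − 0.8211 = 1.5391

(1.0805, 1.5391)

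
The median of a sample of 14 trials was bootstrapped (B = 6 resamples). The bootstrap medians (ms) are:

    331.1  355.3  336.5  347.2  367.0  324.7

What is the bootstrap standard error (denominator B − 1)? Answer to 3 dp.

SE* = 15.883

Bootstrap SE is the standard deviation of the 6 replicate medians.
Mean of replicates: (331.1 + 355.3 + 336.5 + 347.2 + 367.0 + 324.7) / 6 = 2061.8000 / 6 = 343.6333
Sum of squared deviations: (−12.5333)² + (+11.6667)² + (−7.1333)² + (+3.5667)² + (+23.3667)² + (−18.9333)² = 1261.2733
Variance = 1261.2733 / 5 = 252.2547
SE* = √252.2547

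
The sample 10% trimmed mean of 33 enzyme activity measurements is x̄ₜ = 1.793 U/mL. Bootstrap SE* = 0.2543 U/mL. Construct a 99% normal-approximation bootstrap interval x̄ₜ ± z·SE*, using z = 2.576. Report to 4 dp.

Margin = 2.576 × 0.2543 = 0.65508
Interval: 1.793 ± 0.65508

(1.1379, 2.4481)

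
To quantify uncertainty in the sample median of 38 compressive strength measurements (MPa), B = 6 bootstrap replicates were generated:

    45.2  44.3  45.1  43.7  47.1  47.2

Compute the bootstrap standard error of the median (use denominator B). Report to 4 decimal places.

SE* = 1.3136

Bootstrap SE is the standard deviation of the 6 replicate medians.
Mean of replicates: (45.2 + 44.3 + 45.1 + 43.7 + 47.1 + 47.2) / 6 = 272.60000 / 6 = 45.43333
Sum of squared deviations: (−0.23333)² + (−1.13333)² + (−0.33333)² + (−1.73333)² + (+1.66667)² + (+1.76667)² = 10.35333
Variance = 10.35333 / 6 = 1.72556
SE* = √1.72556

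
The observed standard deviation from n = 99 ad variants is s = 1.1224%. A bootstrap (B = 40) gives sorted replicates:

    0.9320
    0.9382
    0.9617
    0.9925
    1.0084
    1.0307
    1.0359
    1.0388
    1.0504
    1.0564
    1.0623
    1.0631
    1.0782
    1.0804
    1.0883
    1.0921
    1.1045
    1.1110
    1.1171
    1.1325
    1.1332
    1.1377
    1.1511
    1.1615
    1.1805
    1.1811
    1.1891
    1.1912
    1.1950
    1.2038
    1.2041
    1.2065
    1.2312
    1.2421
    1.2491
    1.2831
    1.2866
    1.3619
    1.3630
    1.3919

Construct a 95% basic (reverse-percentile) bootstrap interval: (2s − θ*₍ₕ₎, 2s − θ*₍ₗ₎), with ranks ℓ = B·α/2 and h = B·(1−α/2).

(0.8818, 1.3128)

Percentile endpoints at ranks 1 and 39: θ*₍1₎ = 0.9320, θ*₍39₎ = 1.3630.
Basic interval reflects these around s:
  lower = 2 × 1.1224 − 1.3630 = 0.8818
  upper = 2 × 1.1224 − 0.9320 = 1.3128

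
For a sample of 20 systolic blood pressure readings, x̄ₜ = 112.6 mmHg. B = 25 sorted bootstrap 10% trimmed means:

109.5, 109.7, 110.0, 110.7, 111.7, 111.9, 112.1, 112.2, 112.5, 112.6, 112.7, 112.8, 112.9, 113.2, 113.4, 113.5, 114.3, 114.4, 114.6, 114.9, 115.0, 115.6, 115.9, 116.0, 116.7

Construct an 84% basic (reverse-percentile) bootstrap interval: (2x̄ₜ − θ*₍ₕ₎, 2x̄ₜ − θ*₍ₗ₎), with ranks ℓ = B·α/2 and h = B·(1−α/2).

(109.3, 115.5)

Percentile endpoints at ranks 2 and 23: θ*₍2₎ = 109.7, θ*₍23₎ = 115.9.
Basic interval reflects these around x̄ₜ:
  lower = 2 × 112.6 − 115.9 = 109.3
  upper = 2 × 112.6 − 109.7 = 115.5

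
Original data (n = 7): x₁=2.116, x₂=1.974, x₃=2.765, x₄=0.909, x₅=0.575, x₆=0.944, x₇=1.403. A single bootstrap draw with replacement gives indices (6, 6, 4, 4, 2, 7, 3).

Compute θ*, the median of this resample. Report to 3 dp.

θ* = 0.944

Resample values: 0.944, 0.944, 0.909, 0.909, 1.974, 1.403, 2.765.
Sorted: 0.909, 0.909, 0.944, 0.944, 1.403, 1.974, 2.765
Median = middle value = 0.944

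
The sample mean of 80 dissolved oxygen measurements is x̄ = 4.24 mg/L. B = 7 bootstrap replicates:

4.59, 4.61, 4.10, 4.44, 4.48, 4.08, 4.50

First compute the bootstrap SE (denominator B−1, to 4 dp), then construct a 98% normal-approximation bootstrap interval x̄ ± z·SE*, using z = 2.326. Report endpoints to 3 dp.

(3.728, 4.752)

Mean of replicates = 4.4000; sum of squared deviations = 0.2906; SE* = √(0.2906/6) = 0.2201
Margin = 2.326 × 0.2201 = 0.5120
Interval: 4.24 ± 0.5120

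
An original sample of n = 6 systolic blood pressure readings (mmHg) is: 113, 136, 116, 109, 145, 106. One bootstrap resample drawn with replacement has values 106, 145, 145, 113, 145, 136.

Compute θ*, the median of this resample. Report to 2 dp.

Sorted: 106, 113, 136, 145, 145, 145
Median = average of the two middle values = 140.50

θ* = 140.50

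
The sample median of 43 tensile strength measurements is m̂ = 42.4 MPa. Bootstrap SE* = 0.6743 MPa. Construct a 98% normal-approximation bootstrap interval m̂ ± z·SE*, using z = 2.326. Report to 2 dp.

Margin = 2.326 × 0.6743 = 1.568
Interval: 42.4 ± 1.568

(40.83, 43.97)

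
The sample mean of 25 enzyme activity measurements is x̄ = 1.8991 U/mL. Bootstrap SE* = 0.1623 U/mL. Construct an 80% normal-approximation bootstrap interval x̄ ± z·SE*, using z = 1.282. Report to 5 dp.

Margin = 1.282 × 0.1623 = 0.208069
Interval: 1.8991 ± 0.208069

(1.69103, 2.10717)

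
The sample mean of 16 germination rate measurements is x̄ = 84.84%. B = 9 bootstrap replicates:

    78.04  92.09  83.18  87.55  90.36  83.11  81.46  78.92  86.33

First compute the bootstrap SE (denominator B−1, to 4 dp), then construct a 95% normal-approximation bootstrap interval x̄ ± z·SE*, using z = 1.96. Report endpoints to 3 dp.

Mean of replicates = 84.5600; sum of squared deviations = 190.3508; SE* = √(190.3508/8) = 4.8779
Margin = 1.96 × 4.8779 = 9.5607
Interval: 84.84 ± 9.5607

(75.279, 94.401)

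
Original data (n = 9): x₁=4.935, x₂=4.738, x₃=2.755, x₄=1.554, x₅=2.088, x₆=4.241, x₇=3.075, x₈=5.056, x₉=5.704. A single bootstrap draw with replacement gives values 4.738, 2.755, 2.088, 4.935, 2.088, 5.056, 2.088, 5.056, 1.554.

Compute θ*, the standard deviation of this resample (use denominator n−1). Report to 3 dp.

θ* = 1.525

Mean = 3.3731; sum of squared deviations = 18.6124
s² = 18.6124 / 8 = 2.3266
s = √2.3266 = 1.525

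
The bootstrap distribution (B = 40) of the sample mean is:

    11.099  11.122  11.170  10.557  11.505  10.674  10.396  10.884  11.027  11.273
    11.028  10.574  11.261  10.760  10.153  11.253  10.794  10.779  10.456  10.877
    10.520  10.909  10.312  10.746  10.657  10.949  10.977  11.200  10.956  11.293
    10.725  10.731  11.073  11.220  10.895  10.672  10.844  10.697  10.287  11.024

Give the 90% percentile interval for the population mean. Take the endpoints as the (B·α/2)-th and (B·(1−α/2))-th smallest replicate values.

Sorted replicates: 10.153, 10.287, 10.312, 10.396, 10.456, 10.520, 10.557, 10.574, 10.657, 10.672, 10.674, 10.697, 10.725, 10.731, 10.746, 10.760, 10.779, 10.794, 10.844, 10.877, 10.884, 10.895, 10.909, 10.949, 10.956, 10.977, 11.024, 11.027, 11.028, 11.073, 11.099, 11.122, 11.170, 11.200, 11.220, 11.253, 11.261, 11.273, 11.293, 11.505
α = 0.10; lower rank = 40 × 0.050 = 2; upper rank = 40 × 0.950 = 38.
The 2nd smallest replicate is 10.287; the 38th is 11.273.

(10.287, 11.273)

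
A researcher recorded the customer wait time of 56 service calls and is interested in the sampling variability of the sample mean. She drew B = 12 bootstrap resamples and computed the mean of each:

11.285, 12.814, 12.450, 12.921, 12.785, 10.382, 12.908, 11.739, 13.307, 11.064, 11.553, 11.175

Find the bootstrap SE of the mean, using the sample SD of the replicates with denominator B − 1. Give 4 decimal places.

SE* = 0.9441

Bootstrap SE is the standard deviation of the 12 replicate means.
Mean of replicates: (11.285 + 12.814 + 12.450 + 12.921 + 12.785 + 10.382 + 12.908 + 11.739 + 13.307 + 11.064 + 11.553 + 11.175) / 12 = 144.38300 / 12 = 12.03192
Sum of squared deviations: (−0.74692)² + (+0.78208)² + (+0.41808)² + (+0.88908)² + (+0.75308)² + (−1.64992)² + (+0.87608)² + (−0.29292)² + (+1.27508)² + (−0.96792)² + (−0.47892)² + (−0.85692)² = 9.80385
Variance = 9.80385 / 11 = 0.89126
SE* = √0.89126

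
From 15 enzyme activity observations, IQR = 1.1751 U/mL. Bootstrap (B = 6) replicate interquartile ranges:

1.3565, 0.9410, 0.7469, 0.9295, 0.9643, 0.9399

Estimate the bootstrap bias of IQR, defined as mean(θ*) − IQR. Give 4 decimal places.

bias = −0.1954

mean(θ*) = (1.3565 + 0.9410 + 0.7469 + 0.9295 + 0.9643 + 0.9399) / 6 = 0.97968
bias = 0.97968 − 1.1751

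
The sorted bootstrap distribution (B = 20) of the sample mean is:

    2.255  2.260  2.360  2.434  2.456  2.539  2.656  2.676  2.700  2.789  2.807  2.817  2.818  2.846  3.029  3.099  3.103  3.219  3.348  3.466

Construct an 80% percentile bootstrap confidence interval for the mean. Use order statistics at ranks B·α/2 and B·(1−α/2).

(2.260, 3.219)

α = 0.20; lower rank = 20 × 0.100 = 2; upper rank = 20 × 0.900 = 18.
The 2nd smallest replicate is 2.260; the 18th is 3.219.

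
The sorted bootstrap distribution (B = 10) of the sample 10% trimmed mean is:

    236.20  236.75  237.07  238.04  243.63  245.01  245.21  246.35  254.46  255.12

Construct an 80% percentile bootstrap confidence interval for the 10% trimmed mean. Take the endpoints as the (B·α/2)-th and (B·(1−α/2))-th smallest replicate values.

α = 0.20; lower rank = 10 × 0.100 = 1; upper rank = 10 × 0.900 = 9.
The 1st smallest replicate is 236.20; the 9th is 254.46.

(236.20, 254.46)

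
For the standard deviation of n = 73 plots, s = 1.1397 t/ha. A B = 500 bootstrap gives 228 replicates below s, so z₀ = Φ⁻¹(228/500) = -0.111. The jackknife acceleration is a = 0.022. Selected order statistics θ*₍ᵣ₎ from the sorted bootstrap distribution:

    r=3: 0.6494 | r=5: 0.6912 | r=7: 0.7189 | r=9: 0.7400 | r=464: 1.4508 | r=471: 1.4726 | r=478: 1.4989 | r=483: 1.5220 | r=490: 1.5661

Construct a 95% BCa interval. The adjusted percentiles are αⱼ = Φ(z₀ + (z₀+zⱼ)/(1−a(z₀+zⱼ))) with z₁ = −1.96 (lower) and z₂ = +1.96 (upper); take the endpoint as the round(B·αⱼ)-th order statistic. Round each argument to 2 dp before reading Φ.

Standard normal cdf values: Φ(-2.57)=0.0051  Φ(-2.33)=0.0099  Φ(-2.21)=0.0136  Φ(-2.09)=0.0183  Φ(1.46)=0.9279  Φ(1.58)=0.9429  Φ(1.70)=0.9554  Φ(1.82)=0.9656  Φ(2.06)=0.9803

Lower: z₀ + z₁ = -0.111 + (-1.960) = -2.071; 1 − a(z₀+z₁) = 1 − (0.022)(-2.071) = 1.0456; argument = -0.111 + (-2.071)/1.0456 = -2.0918 → -2.09.
α₁ = Φ(-2.09) = 0.0183; rank = round(500 × 0.0183) = 9; θ*₍9₎ = 0.7400.
Upper: z₀ + z₂ = 1.849; 1 − a(z₀+z₂) = 0.9593; argument = 1.8164 → 1.82; α₂ = 0.9656; rank = 483; θ*₍483₎ = 1.5220.

(0.7400, 1.5220)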